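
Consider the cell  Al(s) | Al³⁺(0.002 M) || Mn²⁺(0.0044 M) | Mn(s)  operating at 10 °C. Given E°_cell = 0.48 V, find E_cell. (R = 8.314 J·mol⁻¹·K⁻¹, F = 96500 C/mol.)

0.464 V

Balancing electrons gives n = 6; the reaction quotient is Q = [Al³⁺]^2/[Mn²⁺]^3 = 47.0.
E = E° − (RT/nF) ln Q = 0.48 − (8.314×283)/(6×96500) × (3.849) = 0.480 − 0.016 = 0.464 V.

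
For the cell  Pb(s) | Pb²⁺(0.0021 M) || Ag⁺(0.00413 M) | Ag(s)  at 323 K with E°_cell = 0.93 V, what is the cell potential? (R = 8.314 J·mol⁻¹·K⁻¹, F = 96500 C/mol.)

Balancing electrons gives n = 2; the reaction quotient is Q = [Pb²⁺]/[Ag⁺]^2 = 123.
E = E° − (RT/nF) ln Q = 0.93 − (8.314×323)/(2×96500) × (4.813) = 0.930 − 0.067 = 0.863 V.

0.863 V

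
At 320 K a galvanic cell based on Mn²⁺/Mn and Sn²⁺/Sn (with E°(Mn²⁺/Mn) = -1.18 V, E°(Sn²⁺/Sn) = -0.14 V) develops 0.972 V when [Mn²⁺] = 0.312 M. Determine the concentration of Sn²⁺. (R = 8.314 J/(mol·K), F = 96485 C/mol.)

From the Nernst equation, ln Q = nF(E° − E)/RT = 2×96485×(1.04 − 0.972)/(8.314×320) = 4.932, so Q = 139.
With Q = [Mn²⁺]/[Sn²⁺] and the known concentrations, [Sn²⁺] in the denominator gives [Sn²⁺] = 0.0022 M.

0.0022 M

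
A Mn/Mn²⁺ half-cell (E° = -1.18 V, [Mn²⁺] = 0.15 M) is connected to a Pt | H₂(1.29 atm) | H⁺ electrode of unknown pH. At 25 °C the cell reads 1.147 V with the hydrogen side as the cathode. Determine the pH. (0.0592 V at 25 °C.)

pH = 0.91

E°_cell = 1.18 V and n = 2.
log Q = n(E° − E)/0.0592 = 2×(1.18 − 1.147)/0.0592 = 1.115.
With Q = [Mn²⁺]·P(H₂) / [H⁺]^2, solving for [H⁺] gives log[H⁺] = -0.914, so pH = 0.91.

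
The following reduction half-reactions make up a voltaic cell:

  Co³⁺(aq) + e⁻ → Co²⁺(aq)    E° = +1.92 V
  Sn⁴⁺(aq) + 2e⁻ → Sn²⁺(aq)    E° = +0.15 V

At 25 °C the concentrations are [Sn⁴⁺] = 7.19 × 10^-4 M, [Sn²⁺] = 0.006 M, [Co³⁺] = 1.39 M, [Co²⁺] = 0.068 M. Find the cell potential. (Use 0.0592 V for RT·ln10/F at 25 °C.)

The Co³⁺/Co²⁺ couple has the higher reduction potential and acts as the cathode, so E°_cell = +1.92 − (+0.15) = 1.77 V.
Balancing electrons gives n = 2; the reaction quotient is Q = [Sn⁴⁺]·[Co²⁺]^2/([Sn²⁺]·[Co³⁺]^2) = 2.87 × 10^-4.
At 25 °C, E = E° − (0.0592/n) log Q = 1.77 − (0.0592/2)(-3.542) = 1.770 + 0.105 = 1.875 V.

1.87 V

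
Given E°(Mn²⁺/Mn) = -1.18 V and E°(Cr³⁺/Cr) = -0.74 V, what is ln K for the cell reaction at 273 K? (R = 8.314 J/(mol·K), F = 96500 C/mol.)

ln K = 112.2

E°_cell = -0.74 − (-1.18) = 0.44 V, with n = 6 electrons transferred.
At equilibrium E = 0, so the Nernst equation gives ln K = nFE°/RT = (6)(96500)(0.44)/((8.314)(273)) = 112.24.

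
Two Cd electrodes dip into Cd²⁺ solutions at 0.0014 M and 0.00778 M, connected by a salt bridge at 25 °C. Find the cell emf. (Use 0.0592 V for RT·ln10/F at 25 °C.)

0.022 V

Both half-cells are Cd²⁺/Cd, so E°_cell = 0. The concentrated side is the cathode; the cell reaction moves Cd²⁺ from high to low concentration with n = 2.
Q = [Cd²⁺]_dilute/[Cd²⁺]_conc = 0.0014/0.00778 = 0.180.
E = 0 − (0.0592/2) log Q = −(0.0592/2)(-0.745) = 0.0221 V.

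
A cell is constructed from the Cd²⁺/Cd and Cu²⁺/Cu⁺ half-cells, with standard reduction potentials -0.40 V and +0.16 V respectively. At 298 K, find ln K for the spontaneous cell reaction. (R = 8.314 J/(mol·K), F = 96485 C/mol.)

E°_cell = +0.16 − (-0.40) = 0.56 V, with n = 2 electrons transferred.
At equilibrium E = 0, so the Nernst equation gives ln K = nFE°/RT = (2)(96485)(0.56)/((8.314)(298)) = 43.62.

ln K = 43.6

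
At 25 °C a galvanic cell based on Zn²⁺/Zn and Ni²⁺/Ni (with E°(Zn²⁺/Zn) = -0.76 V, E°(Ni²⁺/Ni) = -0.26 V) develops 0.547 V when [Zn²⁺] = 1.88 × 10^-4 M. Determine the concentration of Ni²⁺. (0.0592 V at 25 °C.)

0.0073 M

From the Nernst equation, log Q = n(E° − E)/0.0592 = 2(0.50 − 0.547)/0.0592 = -1.588, so Q = 0.0258.
With Q = [Zn²⁺]/[Ni²⁺] and the known concentrations, [Ni²⁺] in the denominator gives [Ni²⁺] = 0.0073 M.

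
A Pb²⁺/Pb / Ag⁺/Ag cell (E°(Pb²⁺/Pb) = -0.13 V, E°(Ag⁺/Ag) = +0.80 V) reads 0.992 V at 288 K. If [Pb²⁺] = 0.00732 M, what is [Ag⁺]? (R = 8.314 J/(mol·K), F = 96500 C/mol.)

1.0 M

From the Nernst equation, ln Q = nF(E° − E)/RT = 2×96500×(0.93 − 0.992)/(8.314×288) = -4.997, so Q = 0.00676.
With Q = [Pb²⁺]/[Ag⁺]^2 and the known concentrations, [Ag⁺]^2 in the denominator gives [Ag⁺] = 1.0 M.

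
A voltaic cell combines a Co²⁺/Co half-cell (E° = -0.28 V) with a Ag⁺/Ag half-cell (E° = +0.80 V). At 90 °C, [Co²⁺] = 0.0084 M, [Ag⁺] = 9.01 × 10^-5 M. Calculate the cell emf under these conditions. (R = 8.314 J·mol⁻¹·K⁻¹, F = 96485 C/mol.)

The Ag⁺/Ag couple has the higher reduction potential and acts as the cathode, so E°_cell = +0.80 − (-0.28) = 1.08 V.
Balancing electrons gives n = 2; the reaction quotient is Q = [Co²⁺]/[Ag⁺]^2 = 1.03 × 10^6.
E = E° − (RT/nF) ln Q = 1.08 − (8.314×363)/(2×96485) × (13.850) = 1.080 − 0.217 = 0.863 V.

0.863 V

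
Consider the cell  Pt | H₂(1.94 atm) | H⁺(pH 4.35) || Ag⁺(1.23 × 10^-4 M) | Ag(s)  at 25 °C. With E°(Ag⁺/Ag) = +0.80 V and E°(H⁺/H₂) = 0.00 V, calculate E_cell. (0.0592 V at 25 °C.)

The Ag⁺/Ag couple is the cathode, so E°_cell = 0.80 V; n = 2.
[H⁺] = 10^(−4.35) = 4.5 × 10^-5 M, and Q = [H⁺]^2 / ([Ag⁺]^2·P(H₂)) = 0.0680.
E = E° − (0.0592/2) log Q = 0.80 − (0.0592/2)(-1.168) = 0.835 V.

0.83 V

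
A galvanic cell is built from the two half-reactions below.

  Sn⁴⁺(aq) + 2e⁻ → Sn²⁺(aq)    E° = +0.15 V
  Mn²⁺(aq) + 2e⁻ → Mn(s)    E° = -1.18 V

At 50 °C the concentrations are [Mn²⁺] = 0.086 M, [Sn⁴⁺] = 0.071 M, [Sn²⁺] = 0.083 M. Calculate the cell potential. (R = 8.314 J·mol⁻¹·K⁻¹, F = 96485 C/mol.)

The Sn⁴⁺/Sn²⁺ couple has the higher reduction potential and acts as the cathode, so E°_cell = +0.15 − (-1.18) = 1.33 V.
Balancing electrons gives n = 2; the reaction quotient is Q = [Mn²⁺]·[Sn²⁺]/[Sn⁴⁺] = 0.101.
E = E° − (RT/nF) ln Q = 1.33 − (8.314×323)/(2×96485) × (-2.297) = 1.330 + 0.032 = 1.362 V.

1.36 V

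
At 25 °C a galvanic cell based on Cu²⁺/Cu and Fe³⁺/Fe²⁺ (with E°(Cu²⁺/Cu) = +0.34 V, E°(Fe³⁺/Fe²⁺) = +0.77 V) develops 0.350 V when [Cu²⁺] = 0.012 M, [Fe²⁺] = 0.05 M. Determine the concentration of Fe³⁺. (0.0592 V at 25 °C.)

2.4 × 10^-4 M

From the Nernst equation, log Q = n(E° − E)/0.0592 = 2(0.43 − 0.350)/0.0592 = 2.703, so Q = 504.
With Q = [Cu²⁺]·[Fe²⁺]^2/[Fe³⁺]^2 and the known concentrations, [Fe³⁺]^2 in the denominator gives [Fe³⁺] = 2.4 × 10^-4 M.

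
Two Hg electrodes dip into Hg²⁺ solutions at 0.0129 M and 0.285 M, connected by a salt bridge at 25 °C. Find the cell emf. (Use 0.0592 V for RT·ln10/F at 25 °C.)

Both half-cells are Hg²⁺/Hg, so E°_cell = 0. The concentrated side is the cathode; the cell reaction moves Hg²⁺ from high to low concentration with n = 2.
Q = [Hg²⁺]_dilute/[Hg²⁺]_conc = 0.0129/0.285 = 0.0453.
E = 0 − (0.0592/2) log Q = −(0.0592/2)(-1.344) = 0.0398 V.

0.040 V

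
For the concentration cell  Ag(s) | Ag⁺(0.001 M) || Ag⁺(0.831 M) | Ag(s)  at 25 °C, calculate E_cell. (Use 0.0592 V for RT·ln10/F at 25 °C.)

0.17 V

Both half-cells are Ag⁺/Ag, so E°_cell = 0. The concentrated side is the cathode; the cell reaction moves Ag⁺ from high to low concentration with n = 1.
Q = [Ag⁺]_dilute/[Ag⁺]_conc = 0.001/0.831 = 0.00120.
E = 0 − (0.0592/1) log Q = −(0.0592/1)(-2.920) = 0.1729 V.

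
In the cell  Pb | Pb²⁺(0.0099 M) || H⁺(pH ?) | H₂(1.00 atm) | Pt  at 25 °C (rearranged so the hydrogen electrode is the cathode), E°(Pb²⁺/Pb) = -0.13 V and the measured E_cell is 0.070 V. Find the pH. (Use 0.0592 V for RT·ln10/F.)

E°_cell = 0.13 V and n = 2.
log Q = n(E° − E)/0.0592 = 2×(0.13 − 0.070)/0.0592 = 2.027.
With Q = [Pb²⁺]·P(H₂) / [H⁺]^2, solving for [H⁺] gives log[H⁺] = -2.016, so pH = 2.02.

pH = 2.02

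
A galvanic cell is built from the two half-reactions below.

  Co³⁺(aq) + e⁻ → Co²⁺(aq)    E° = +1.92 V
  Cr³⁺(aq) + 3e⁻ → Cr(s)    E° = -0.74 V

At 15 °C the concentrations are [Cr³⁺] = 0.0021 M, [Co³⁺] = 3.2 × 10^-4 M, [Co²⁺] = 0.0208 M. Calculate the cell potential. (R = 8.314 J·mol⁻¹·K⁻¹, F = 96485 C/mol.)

2.61 V

The Co³⁺/Co²⁺ couple has the higher reduction potential and acts as the cathode, so E°_cell = +1.92 − (-0.74) = 2.66 V.
Balancing electrons gives n = 3; the reaction quotient is Q = [Cr³⁺]·[Co²⁺]^3/[Co³⁺]^3 = 577.
E = E° − (RT/nF) ln Q = 2.66 − (8.314×288)/(3×96485) × (6.357) = 2.660 − 0.053 = 2.607 V.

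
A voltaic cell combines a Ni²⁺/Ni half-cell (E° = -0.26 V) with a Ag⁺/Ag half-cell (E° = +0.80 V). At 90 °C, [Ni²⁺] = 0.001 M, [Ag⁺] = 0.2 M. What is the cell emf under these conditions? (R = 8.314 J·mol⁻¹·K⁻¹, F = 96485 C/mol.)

The Ag⁺/Ag couple has the higher reduction potential and acts as the cathode, so E°_cell = +0.80 − (-0.26) = 1.06 V.
Balancing electrons gives n = 2; the reaction quotient is Q = [Ni²⁺]/[Ag⁺]^2 = 0.0250.
E = E° − (RT/nF) ln Q = 1.06 − (8.314×363)/(2×96485) × (-3.689) = 1.060 + 0.058 = 1.118 V.

1.12 V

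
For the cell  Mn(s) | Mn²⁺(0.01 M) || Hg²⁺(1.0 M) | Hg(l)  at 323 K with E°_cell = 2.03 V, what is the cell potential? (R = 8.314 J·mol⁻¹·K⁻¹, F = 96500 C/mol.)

2.09 V

Balancing electrons gives n = 2; the reaction quotient is Q = [Mn²⁺]/[Hg²⁺] = 0.0100.
E = E° − (RT/nF) ln Q = 2.03 − (8.314×323)/(2×96500) × (-4.605) = 2.030 + 0.064 = 2.094 V.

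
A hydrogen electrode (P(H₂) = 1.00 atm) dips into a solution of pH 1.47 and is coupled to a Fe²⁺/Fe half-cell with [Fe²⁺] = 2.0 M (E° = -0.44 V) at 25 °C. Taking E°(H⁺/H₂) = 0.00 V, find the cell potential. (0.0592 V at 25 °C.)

The hydrogen couple is the cathode, so E°_cell = 0.44 V; n = 2.
[H⁺] = 10^(−1.47) = 0.034 M, and Q = [Fe²⁺]·P(H₂) / [H⁺]^2 = 1740.
E = E° − (0.0592/2) log Q = 0.44 − (0.0592/2)(3.241) = 0.344 V.

0.34 V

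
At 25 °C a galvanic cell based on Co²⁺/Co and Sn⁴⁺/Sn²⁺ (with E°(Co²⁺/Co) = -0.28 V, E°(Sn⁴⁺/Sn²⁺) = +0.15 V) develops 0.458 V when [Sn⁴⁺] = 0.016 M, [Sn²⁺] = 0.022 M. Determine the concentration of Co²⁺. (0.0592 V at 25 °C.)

0.082 M

From the Nernst equation, log Q = n(E° − E)/0.0592 = 2(0.43 − 0.458)/0.0592 = -0.946, so Q = 0.113.
With Q = [Co²⁺]·[Sn²⁺]/[Sn⁴⁺] and the known concentrations, [Co²⁺] in the numerator gives [Co²⁺] = 0.082 M.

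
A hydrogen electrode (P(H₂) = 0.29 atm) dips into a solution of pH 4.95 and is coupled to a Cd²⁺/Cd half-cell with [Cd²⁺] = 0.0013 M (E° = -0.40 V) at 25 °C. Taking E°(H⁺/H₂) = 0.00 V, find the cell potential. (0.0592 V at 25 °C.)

0.21 V

The hydrogen couple is the cathode, so E°_cell = 0.40 V; n = 2.
[H⁺] = 10^(−4.95) = 1.1 × 10^-5 M, and Q = [Cd²⁺]·P(H₂) / [H⁺]^2 = 2.99 × 10^6.
E = E° − (0.0592/2) log Q = 0.40 − (0.0592/2)(6.476) = 0.208 V.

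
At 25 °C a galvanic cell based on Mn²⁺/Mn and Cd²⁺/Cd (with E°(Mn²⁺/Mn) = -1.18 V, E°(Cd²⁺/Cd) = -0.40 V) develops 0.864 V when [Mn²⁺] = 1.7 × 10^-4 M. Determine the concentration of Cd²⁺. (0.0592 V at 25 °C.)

0.12 M

From the Nernst equation, log Q = n(E° − E)/0.0592 = 2(0.78 − 0.864)/0.0592 = -2.838, so Q = 0.00145.
With Q = [Mn²⁺]/[Cd²⁺] and the known concentrations, [Cd²⁺] in the denominator gives [Cd²⁺] = 0.12 M.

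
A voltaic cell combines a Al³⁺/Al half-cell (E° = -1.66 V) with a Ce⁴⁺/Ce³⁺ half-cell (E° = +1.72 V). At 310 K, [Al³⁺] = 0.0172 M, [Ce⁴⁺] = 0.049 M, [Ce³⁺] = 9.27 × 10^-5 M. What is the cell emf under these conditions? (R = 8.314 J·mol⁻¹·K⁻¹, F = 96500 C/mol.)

3.58 V

The Ce⁴⁺/Ce³⁺ couple has the higher reduction potential and acts as the cathode, so E°_cell = +1.72 − (-1.66) = 3.38 V.
Balancing electrons gives n = 3; the reaction quotient is Q = [Al³⁺]·[Ce³⁺]^3/[Ce⁴⁺]^3 = 1.16 × 10^-10.
E = E° − (RT/nF) ln Q = 3.38 − (8.314×310)/(3×96500) × (-22.873) = 3.380 + 0.204 = 3.584 V.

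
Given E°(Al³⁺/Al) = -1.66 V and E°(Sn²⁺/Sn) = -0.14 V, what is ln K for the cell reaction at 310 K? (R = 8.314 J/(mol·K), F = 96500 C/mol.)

E°_cell = -0.14 − (-1.66) = 1.52 V, with n = 6 electrons transferred.
At equilibrium E = 0, so the Nernst equation gives ln K = nFE°/RT = (6)(96500)(1.52)/((8.314)(310)) = 341.47.

ln K = 341.5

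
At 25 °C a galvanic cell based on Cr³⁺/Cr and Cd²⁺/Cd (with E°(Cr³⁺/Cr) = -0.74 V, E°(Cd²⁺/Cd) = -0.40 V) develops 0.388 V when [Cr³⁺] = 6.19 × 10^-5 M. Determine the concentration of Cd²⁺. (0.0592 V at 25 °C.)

From the Nernst equation, log Q = n(E° − E)/0.0592 = 6(0.34 − 0.388)/0.0592 = -4.865, so Q = 1.37 × 10^-5.
With Q = [Cr³⁺]^2/[Cd²⁺]^3 and the known concentrations, [Cd²⁺]^3 in the denominator gives [Cd²⁺] = 0.065 M.

0.065 M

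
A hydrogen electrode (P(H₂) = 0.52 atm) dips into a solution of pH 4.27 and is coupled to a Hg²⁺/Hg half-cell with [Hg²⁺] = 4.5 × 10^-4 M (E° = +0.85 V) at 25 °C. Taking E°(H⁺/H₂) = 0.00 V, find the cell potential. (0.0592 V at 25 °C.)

1.00 V

The Hg²⁺/Hg couple is the cathode, so E°_cell = 0.85 V; n = 2.
[H⁺] = 10^(−4.27) = 5.4 × 10^-5 M, and Q = [H⁺]^2 / ([Hg²⁺]·P(H₂)) = 1.23 × 10^-5.
E = E° − (0.0592/2) log Q = 0.85 − (0.0592/2)(-4.909) = 0.995 V.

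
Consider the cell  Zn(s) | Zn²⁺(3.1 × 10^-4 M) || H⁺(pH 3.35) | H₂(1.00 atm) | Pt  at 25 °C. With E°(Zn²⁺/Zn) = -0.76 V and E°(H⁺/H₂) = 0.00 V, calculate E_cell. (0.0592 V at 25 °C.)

The hydrogen couple is the cathode, so E°_cell = 0.76 V; n = 2.
[H⁺] = 10^(−3.35) = 4.5 × 10^-4 M, and Q = [Zn²⁺]·P(H₂) / [H⁺]^2 = 1550.
E = E° − (0.0592/2) log Q = 0.76 − (0.0592/2)(3.191) = 0.666 V.

0.67 V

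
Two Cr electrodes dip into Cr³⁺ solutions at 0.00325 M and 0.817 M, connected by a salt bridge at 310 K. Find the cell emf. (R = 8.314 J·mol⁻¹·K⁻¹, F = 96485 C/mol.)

Both half-cells are Cr³⁺/Cr, so E°_cell = 0. The concentrated side is the cathode; the cell reaction moves Cr³⁺ from high to low concentration with n = 3.
Q = [Cr³⁺]_dilute/[Cr³⁺]_conc = 0.00325/0.817 = 0.00398.
E = 0 − (RT/nF) ln Q = −((8.314×310)/(3×96485))(-5.527) = 0.0492 V.

0.049 V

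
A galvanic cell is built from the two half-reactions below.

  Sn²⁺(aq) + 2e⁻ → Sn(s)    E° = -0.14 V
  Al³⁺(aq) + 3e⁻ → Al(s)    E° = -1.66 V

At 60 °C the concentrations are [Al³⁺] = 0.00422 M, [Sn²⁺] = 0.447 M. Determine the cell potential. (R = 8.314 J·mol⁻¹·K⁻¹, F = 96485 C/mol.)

1.56 V

The Sn²⁺/Sn couple has the higher reduction potential and acts as the cathode, so E°_cell = -0.14 − (-1.66) = 1.52 V.
Balancing electrons gives n = 6; the reaction quotient is Q = [Al³⁺]^2/[Sn²⁺]^3 = 1.99 × 10^-4.
E = E° − (RT/nF) ln Q = 1.52 − (8.314×333)/(6×96485) × (-8.520) = 1.520 + 0.041 = 1.561 V.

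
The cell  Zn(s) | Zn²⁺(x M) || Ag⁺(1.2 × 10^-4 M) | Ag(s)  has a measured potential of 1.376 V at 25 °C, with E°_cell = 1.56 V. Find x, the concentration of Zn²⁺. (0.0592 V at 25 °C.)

0.024 M

From the Nernst equation, log Q = n(E° − E)/0.0592 = 2(1.56 − 1.376)/0.0592 = 6.216, so Q = 1.65 × 10^6.
With Q = [Zn²⁺]/[Ag⁺]^2 and the known concentrations, [Zn²⁺] in the numerator gives [Zn²⁺] = 0.024 M.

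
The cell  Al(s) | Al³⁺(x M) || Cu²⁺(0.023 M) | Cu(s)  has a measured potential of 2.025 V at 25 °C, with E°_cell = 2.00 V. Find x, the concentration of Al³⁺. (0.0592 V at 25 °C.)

1.9 × 10^-4 M

From the Nernst equation, log Q = n(E° − E)/0.0592 = 6(2.00 − 2.025)/0.0592 = -2.534, so Q = 0.00293.
With Q = [Al³⁺]^2/[Cu²⁺]^3 and the known concentrations, [Al³⁺]^2 in the numerator gives [Al³⁺] = 1.9 × 10^-4 M.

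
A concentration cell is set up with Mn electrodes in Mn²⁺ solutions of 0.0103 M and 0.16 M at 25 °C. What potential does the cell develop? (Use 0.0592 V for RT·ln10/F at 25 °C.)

Both half-cells are Mn²⁺/Mn, so E°_cell = 0. The concentrated side is the cathode; the cell reaction moves Mn²⁺ from high to low concentration with n = 2.
Q = [Mn²⁺]_dilute/[Mn²⁺]_conc = 0.0103/0.16 = 0.0644.
E = 0 − (0.0592/2) log Q = −(0.0592/2)(-1.191) = 0.0353 V.

0.035 V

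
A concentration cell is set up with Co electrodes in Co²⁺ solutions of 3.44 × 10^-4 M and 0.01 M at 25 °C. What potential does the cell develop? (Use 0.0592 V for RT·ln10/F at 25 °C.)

0.043 V

Both half-cells are Co²⁺/Co, so E°_cell = 0. The concentrated side is the cathode; the cell reaction moves Co²⁺ from high to low concentration with n = 2.
Q = [Co²⁺]_dilute/[Co²⁺]_conc = 3.44 × 10^-4/0.01 = 0.0344.
E = 0 − (0.0592/2) log Q = −(0.0592/2)(-1.463) = 0.0433 V.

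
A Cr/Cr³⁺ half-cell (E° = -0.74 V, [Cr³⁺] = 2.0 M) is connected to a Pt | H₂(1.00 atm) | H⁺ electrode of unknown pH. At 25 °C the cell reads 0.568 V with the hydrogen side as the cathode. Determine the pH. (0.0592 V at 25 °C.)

pH = 2.81

E°_cell = 0.74 V and n = 6.
log Q = n(E° − E)/0.0592 = 6×(0.74 − 0.568)/0.0592 = 17.432.
With Q = [Cr³⁺]^2·P(H₂)^3 / [H⁺]^6, solving for [H⁺] gives log[H⁺] = -2.805, so pH = 2.81.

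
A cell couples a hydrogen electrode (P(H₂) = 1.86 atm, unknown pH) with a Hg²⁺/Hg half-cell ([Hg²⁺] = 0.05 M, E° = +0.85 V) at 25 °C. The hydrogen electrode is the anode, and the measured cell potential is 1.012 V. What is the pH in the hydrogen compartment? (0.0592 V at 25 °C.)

E°_cell = 0.85 V and n = 2.
log Q = n(E° − E)/0.0592 = 2×(0.85 − 1.012)/0.0592 = -5.473.
With Q = [H⁺]^2 / ([Hg²⁺]·P(H₂)), solving for [H⁺] gives log[H⁺] = -3.252, so pH = 3.25.

pH = 3.25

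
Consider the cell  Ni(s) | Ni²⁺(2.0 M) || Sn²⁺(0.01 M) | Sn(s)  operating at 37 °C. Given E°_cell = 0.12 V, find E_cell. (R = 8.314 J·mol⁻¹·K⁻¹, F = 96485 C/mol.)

0.049 V

Balancing electrons gives n = 2; the reaction quotient is Q = [Ni²⁺]/[Sn²⁺] = 200.
E = E° − (RT/nF) ln Q = 0.12 − (8.314×310)/(2×96485) × (5.298) = 0.120 − 0.071 = 0.049 V.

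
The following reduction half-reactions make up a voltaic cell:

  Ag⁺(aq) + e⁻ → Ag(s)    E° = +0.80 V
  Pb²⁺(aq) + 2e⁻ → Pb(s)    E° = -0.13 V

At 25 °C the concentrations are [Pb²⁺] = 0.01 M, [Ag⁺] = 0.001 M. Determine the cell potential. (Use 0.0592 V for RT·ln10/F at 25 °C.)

0.812 V

The Ag⁺/Ag couple has the higher reduction potential and acts as the cathode, so E°_cell = +0.80 − (-0.13) = 0.93 V.
Balancing electrons gives n = 2; the reaction quotient is Q = [Pb²⁺]/[Ag⁺]^2 = 1 × 10^4.
At 25 °C, E = E° − (0.0592/n) log Q = 0.93 − (0.0592/2)(4.000) = 0.930 − 0.118 = 0.812 V.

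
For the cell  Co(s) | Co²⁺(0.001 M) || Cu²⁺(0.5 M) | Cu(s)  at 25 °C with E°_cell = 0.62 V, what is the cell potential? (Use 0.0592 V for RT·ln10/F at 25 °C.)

Balancing electrons gives n = 2; the reaction quotient is Q = [Co²⁺]/[Cu²⁺] = 0.00200.
At 25 °C, E = E° − (0.0592/n) log Q = 0.62 − (0.0592/2)(-2.699) = 0.620 + 0.080 = 0.700 V.

0.700 V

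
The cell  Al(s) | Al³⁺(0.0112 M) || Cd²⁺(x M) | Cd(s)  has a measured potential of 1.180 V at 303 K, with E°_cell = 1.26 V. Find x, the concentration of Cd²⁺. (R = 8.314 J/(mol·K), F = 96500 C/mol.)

1.1 × 10^-4 M

From the Nernst equation, ln Q = nF(E° − E)/RT = 6×96500×(1.26 − 1.180)/(8.314×303) = 18.387, so Q = 9.67 × 10^7.
With Q = [Al³⁺]^2/[Cd²⁺]^3 and the known concentrations, [Cd²⁺]^3 in the denominator gives [Cd²⁺] = 1.1 × 10^-4 M.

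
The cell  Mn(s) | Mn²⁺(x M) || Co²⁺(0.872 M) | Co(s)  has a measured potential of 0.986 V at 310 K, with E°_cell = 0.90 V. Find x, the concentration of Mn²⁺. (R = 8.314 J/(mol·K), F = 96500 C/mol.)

From the Nernst equation, ln Q = nF(E° − E)/RT = 2×96500×(0.90 − 0.986)/(8.314×310) = -6.440, so Q = 0.00160.
With Q = [Mn²⁺]/[Co²⁺] and the known concentrations, [Mn²⁺] in the numerator gives [Mn²⁺] = 0.0014 M.

0.0014 M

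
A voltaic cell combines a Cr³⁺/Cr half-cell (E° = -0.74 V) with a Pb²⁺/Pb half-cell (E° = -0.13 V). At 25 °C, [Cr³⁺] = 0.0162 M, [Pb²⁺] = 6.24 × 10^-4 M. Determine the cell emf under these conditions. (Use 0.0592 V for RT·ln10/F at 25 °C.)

The Pb²⁺/Pb couple has the higher reduction potential and acts as the cathode, so E°_cell = -0.13 − (-0.74) = 0.61 V.
Balancing electrons gives n = 6; the reaction quotient is Q = [Cr³⁺]^2/[Pb²⁺]^3 = 1.08 × 10^6.
At 25 °C, E = E° − (0.0592/n) log Q = 0.61 − (0.0592/6)(6.033) = 0.610 − 0.060 = 0.550 V.

0.550 V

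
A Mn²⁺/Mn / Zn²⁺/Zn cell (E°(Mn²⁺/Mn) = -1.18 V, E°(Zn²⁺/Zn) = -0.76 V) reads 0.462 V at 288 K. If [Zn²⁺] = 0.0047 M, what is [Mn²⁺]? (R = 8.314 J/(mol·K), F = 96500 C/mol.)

From the Nernst equation, ln Q = nF(E° − E)/RT = 2×96500×(0.42 − 0.462)/(8.314×288) = -3.385, so Q = 0.0339.
With Q = [Mn²⁺]/[Zn²⁺] and the known concentrations, [Mn²⁺] in the numerator gives [Mn²⁺] = 1.6 × 10^-4 M.

1.6 × 10^-4 M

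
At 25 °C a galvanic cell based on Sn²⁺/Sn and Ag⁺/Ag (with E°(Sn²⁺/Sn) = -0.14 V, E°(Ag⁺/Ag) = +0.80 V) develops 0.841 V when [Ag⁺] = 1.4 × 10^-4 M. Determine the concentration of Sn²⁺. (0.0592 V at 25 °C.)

4.3 × 10^-5 M

From the Nernst equation, log Q = n(E° − E)/0.0592 = 2(0.94 − 0.841)/0.0592 = 3.345, so Q = 2210.
With Q = [Sn²⁺]/[Ag⁺]^2 and the known concentrations, [Sn²⁺] in the numerator gives [Sn²⁺] = 4.3 × 10^-5 M.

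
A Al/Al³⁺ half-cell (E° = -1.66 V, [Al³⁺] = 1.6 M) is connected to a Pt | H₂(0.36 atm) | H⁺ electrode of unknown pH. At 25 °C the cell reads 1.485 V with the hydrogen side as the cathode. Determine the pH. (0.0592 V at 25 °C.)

E°_cell = 1.66 V and n = 6.
log Q = n(E° − E)/0.0592 = 6×(1.66 − 1.485)/0.0592 = 17.736.
With Q = [Al³⁺]^2·P(H₂)^3 / [H⁺]^6, solving for [H⁺] gives log[H⁺] = -3.110, so pH = 3.11.

pH = 3.11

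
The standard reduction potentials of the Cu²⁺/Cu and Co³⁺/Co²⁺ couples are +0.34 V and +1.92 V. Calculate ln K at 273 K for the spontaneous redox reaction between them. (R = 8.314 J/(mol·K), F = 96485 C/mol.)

E°_cell = +1.92 − (+0.34) = 1.58 V, with n = 2 electrons transferred.
At equilibrium E = 0, so the Nernst equation gives ln K = nFE°/RT = (2)(96485)(1.58)/((8.314)(273)) = 134.33.

ln K = 134.3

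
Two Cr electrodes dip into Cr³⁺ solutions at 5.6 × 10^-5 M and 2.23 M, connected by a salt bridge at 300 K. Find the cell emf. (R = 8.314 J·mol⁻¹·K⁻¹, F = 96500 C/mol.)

Both half-cells are Cr³⁺/Cr, so E°_cell = 0. The concentrated side is the cathode; the cell reaction moves Cr³⁺ from high to low concentration with n = 3.
Q = [Cr³⁺]_dilute/[Cr³⁺]_conc = 5.6 × 10^-5/2.23 = 2.51 × 10^-5.
E = 0 − (RT/nF) ln Q = −((8.314×300)/(3×96500))(-10.592) = 0.0913 V.

0.091 V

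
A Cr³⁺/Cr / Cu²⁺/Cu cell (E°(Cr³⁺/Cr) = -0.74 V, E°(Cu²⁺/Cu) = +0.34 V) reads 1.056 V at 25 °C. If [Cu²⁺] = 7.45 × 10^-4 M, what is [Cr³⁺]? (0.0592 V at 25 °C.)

3.3 × 10^-4 M

From the Nernst equation, log Q = n(E° − E)/0.0592 = 6(1.08 − 1.056)/0.0592 = 2.432, so Q = 271.
With Q = [Cr³⁺]^2/[Cu²⁺]^3 and the known concentrations, [Cr³⁺]^2 in the numerator gives [Cr³⁺] = 3.3 × 10^-4 M.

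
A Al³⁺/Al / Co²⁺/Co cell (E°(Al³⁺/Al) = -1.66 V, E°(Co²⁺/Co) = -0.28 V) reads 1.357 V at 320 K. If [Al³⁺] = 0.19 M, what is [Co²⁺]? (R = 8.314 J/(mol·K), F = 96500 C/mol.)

From the Nernst equation, ln Q = nF(E° − E)/RT = 6×96500×(1.38 − 1.357)/(8.314×320) = 5.005, so Q = 149.
With Q = [Al³⁺]^2/[Co²⁺]^3 and the known concentrations, [Co²⁺]^3 in the denominator gives [Co²⁺] = 0.062 M.

0.062 M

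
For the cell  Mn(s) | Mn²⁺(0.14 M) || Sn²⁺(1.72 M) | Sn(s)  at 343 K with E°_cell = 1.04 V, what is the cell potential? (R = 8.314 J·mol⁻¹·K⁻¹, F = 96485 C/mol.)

Balancing electrons gives n = 2; the reaction quotient is Q = [Mn²⁺]/[Sn²⁺] = 0.0814.
E = E° − (RT/nF) ln Q = 1.04 − (8.314×343)/(2×96485) × (-2.508) = 1.040 + 0.037 = 1.077 V.

1.08 V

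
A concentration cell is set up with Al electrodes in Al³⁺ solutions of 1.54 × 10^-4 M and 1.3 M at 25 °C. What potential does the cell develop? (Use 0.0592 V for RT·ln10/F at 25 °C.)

0.077 V

Both half-cells are Al³⁺/Al, so E°_cell = 0. The concentrated side is the cathode; the cell reaction moves Al³⁺ from high to low concentration with n = 3.
Q = [Al³⁺]_dilute/[Al³⁺]_conc = 1.54 × 10^-4/1.3 = 1.18 × 10^-4.
E = 0 − (0.0592/3) log Q = −(0.0592/3)(-3.926) = 0.0775 V.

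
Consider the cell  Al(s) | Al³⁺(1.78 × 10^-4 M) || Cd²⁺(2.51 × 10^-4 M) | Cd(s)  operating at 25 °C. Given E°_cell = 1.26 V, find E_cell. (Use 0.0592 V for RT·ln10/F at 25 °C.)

Balancing electrons gives n = 6; the reaction quotient is Q = [Al³⁺]^2/[Cd²⁺]^3 = 2000.
At 25 °C, E = E° − (0.0592/n) log Q = 1.26 − (0.0592/6)(3.302) = 1.260 − 0.033 = 1.227 V.

1.23 V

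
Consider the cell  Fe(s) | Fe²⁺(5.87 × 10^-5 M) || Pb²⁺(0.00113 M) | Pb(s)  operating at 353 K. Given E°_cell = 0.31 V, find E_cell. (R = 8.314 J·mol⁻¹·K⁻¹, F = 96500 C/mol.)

Balancing electrons gives n = 2; the reaction quotient is Q = [Fe²⁺]/[Pb²⁺] = 0.0519.
E = E° − (RT/nF) ln Q = 0.31 − (8.314×353)/(2×96500) × (-2.958) = 0.310 + 0.045 = 0.355 V.

0.355 V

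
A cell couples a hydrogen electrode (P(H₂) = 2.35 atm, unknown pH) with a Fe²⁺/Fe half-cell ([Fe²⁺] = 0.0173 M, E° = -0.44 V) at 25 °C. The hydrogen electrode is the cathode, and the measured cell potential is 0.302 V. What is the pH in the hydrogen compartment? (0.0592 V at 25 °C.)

pH = 3.03

E°_cell = 0.44 V and n = 2.
log Q = n(E° − E)/0.0592 = 2×(0.44 − 0.302)/0.0592 = 4.662.
With Q = [Fe²⁺]·P(H₂) / [H⁺]^2, solving for [H⁺] gives log[H⁺] = -3.027, so pH = 3.03.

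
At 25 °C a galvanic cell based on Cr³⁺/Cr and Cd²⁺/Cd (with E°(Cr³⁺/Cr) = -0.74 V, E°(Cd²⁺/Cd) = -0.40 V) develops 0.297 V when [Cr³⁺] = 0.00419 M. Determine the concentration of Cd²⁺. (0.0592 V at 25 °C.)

9.2 × 10^-4 M

From the Nernst equation, log Q = n(E° − E)/0.0592 = 6(0.34 − 0.297)/0.0592 = 4.358, so Q = 2.28 × 10^4.
With Q = [Cr³⁺]^2/[Cd²⁺]^3 and the known concentrations, [Cd²⁺]^3 in the denominator gives [Cd²⁺] = 9.2 × 10^-4 M.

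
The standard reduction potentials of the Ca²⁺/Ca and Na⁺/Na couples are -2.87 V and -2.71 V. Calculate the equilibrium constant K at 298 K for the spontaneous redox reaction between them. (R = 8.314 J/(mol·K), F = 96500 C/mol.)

E°_cell = -2.71 − (-2.87) = 0.16 V, with n = 2 electrons transferred.
At equilibrium E = 0, so the Nernst equation gives ln K = nFE°/RT = (2)(96500)(0.16)/((8.314)(298)) = 12.46.
K = e^12.46 = 2.6 × 10^5.

2.6 × 10^5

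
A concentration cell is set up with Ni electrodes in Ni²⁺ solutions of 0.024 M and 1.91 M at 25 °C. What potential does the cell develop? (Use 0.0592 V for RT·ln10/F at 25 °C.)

Both half-cells are Ni²⁺/Ni, so E°_cell = 0. The concentrated side is the cathode; the cell reaction moves Ni²⁺ from high to low concentration with n = 2.
Q = [Ni²⁺]_dilute/[Ni²⁺]_conc = 0.024/1.91 = 0.0126.
E = 0 − (0.0592/2) log Q = −(0.0592/2)(-1.901) = 0.0563 V.

0.056 V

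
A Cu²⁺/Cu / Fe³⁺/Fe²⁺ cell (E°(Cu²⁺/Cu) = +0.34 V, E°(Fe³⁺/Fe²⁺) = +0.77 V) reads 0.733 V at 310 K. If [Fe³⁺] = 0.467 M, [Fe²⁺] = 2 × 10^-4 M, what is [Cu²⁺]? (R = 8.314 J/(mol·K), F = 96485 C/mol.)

From the Nernst equation, ln Q = nF(E° − E)/RT = 2×96485×(0.43 − 0.733)/(8.314×310) = -22.686, so Q = 1.4 × 10^-10.
With Q = [Cu²⁺]·[Fe²⁺]^2/[Fe³⁺]^2 and the known concentrations, [Cu²⁺] in the numerator gives [Cu²⁺] = 7.7 × 10^-4 M.

7.7 × 10^-4 M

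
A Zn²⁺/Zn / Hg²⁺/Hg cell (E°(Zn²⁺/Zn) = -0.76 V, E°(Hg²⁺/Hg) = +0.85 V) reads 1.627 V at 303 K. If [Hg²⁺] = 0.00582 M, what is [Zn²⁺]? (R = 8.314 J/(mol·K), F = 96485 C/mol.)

From the Nernst equation, ln Q = nF(E° − E)/RT = 2×96485×(1.61 − 1.627)/(8.314×303) = -1.302, so Q = 0.272.
With Q = [Zn²⁺]/[Hg²⁺] and the known concentrations, [Zn²⁺] in the numerator gives [Zn²⁺] = 0.0016 M.

0.0016 M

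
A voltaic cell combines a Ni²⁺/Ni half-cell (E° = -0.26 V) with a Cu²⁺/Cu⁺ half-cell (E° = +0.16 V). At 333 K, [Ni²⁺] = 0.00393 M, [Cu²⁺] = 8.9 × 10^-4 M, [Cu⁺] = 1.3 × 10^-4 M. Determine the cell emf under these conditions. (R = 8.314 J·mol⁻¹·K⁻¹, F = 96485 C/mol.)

0.555 V

The Cu²⁺/Cu⁺ couple has the higher reduction potential and acts as the cathode, so E°_cell = +0.16 − (-0.26) = 0.42 V.
Balancing electrons gives n = 2; the reaction quotient is Q = [Ni²⁺]·[Cu⁺]^2/[Cu²⁺]^2 = 8.38 × 10^-5.
E = E° − (RT/nF) ln Q = 0.42 − (8.314×333)/(2×96485) × (-9.386) = 0.420 + 0.135 = 0.555 V.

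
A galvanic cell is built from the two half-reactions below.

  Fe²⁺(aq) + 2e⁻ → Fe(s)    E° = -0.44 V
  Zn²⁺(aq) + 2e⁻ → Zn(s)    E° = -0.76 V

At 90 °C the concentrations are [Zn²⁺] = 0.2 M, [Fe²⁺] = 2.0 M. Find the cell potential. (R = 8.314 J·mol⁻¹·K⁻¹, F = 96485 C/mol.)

0.356 V

The Fe²⁺/Fe couple has the higher reduction potential and acts as the cathode, so E°_cell = -0.44 − (-0.76) = 0.32 V.
Balancing electrons gives n = 2; the reaction quotient is Q = [Zn²⁺]/[Fe²⁺] = 0.100.
E = E° − (RT/nF) ln Q = 0.32 − (8.314×363)/(2×96485) × (-2.303) = 0.320 + 0.036 = 0.356 V.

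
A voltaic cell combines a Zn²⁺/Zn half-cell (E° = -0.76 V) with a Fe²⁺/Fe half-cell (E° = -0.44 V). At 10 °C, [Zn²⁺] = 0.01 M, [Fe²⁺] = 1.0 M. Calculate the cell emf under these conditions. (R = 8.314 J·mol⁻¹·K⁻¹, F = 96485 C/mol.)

0.376 V

The Fe²⁺/Fe couple has the higher reduction potential and acts as the cathode, so E°_cell = -0.44 − (-0.76) = 0.32 V.
Balancing electrons gives n = 2; the reaction quotient is Q = [Zn²⁺]/[Fe²⁺] = 0.0100.
E = E° − (RT/nF) ln Q = 0.32 − (8.314×283)/(2×96485) × (-4.605) = 0.320 + 0.056 = 0.376 V.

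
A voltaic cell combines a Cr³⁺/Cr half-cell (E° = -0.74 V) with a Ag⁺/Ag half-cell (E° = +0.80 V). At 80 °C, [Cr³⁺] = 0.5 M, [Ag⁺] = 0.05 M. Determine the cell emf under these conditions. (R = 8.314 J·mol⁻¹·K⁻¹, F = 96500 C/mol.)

The Ag⁺/Ag couple has the higher reduction potential and acts as the cathode, so E°_cell = +0.80 − (-0.74) = 1.54 V.
Balancing electrons gives n = 3; the reaction quotient is Q = [Cr³⁺]/[Ag⁺]^3 = 4000.
E = E° − (RT/nF) ln Q = 1.54 − (8.314×353)/(3×96500) × (8.294) = 1.540 − 0.084 = 1.456 V.

1.46 V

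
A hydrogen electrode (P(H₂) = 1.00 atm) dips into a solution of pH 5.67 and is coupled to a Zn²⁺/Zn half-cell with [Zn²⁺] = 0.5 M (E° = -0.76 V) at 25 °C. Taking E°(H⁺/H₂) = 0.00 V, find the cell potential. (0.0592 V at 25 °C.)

0.43 V

The hydrogen couple is the cathode, so E°_cell = 0.76 V; n = 2.
[H⁺] = 10^(−5.67) = 2.1 × 10^-6 M, and Q = [Zn²⁺]·P(H₂) / [H⁺]^2 = 1.09 × 10^11.
E = E° − (0.0592/2) log Q = 0.76 − (0.0592/2)(11.039) = 0.433 V.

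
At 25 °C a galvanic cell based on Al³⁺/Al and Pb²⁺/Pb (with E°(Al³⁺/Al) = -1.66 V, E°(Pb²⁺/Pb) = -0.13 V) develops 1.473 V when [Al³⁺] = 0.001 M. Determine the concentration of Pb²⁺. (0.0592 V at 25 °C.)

From the Nernst equation, log Q = n(E° − E)/0.0592 = 6(1.53 − 1.473)/0.0592 = 5.777, so Q = 5.98 × 10^5.
With Q = [Al³⁺]^2/[Pb²⁺]^3 and the known concentrations, [Pb²⁺]^3 in the denominator gives [Pb²⁺] = 1.2 × 10^-4 M.

1.2 × 10^-4 M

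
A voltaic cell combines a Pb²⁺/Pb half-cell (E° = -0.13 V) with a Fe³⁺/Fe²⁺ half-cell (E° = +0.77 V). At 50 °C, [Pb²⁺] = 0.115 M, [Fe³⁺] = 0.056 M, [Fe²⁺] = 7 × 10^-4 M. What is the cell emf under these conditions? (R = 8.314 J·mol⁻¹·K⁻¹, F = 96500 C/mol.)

The Fe³⁺/Fe²⁺ couple has the higher reduction potential and acts as the cathode, so E°_cell = +0.77 − (-0.13) = 0.90 V.
Balancing electrons gives n = 2; the reaction quotient is Q = [Pb²⁺]·[Fe²⁺]^2/[Fe³⁺]^2 = 1.8 × 10^-5.
E = E° − (RT/nF) ln Q = 0.90 − (8.314×323)/(2×96500) × (-10.927) = 0.900 + 0.152 = 1.052 V.

1.05 V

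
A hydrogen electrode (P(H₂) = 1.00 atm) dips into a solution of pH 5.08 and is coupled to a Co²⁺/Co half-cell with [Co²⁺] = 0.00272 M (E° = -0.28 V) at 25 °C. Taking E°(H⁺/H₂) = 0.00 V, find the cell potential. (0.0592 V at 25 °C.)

The hydrogen couple is the cathode, so E°_cell = 0.28 V; n = 2.
[H⁺] = 10^(−5.08) = 8.3 × 10^-6 M, and Q = [Co²⁺]·P(H₂) / [H⁺]^2 = 3.93 × 10^7.
E = E° − (0.0592/2) log Q = 0.28 − (0.0592/2)(7.595) = 0.055 V.

0.055 V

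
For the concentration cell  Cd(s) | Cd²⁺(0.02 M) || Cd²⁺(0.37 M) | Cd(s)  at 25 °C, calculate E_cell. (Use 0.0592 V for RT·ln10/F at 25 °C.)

Both half-cells are Cd²⁺/Cd, so E°_cell = 0. The concentrated side is the cathode; the cell reaction moves Cd²⁺ from high to low concentration with n = 2.
Q = [Cd²⁺]_dilute/[Cd²⁺]_conc = 0.02/0.37 = 0.0541.
E = 0 − (0.0592/2) log Q = −(0.0592/2)(-1.267) = 0.0375 V.

0.038 V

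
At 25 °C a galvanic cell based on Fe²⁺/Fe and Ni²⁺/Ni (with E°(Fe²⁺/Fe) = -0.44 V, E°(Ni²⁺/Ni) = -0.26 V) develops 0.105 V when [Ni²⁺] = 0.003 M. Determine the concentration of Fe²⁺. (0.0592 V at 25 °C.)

From the Nernst equation, log Q = n(E° − E)/0.0592 = 2(0.18 − 0.105)/0.0592 = 2.534, so Q = 342.
With Q = [Fe²⁺]/[Ni²⁺] and the known concentrations, [Fe²⁺] in the numerator gives [Fe²⁺] = 1.0 M.

1.0 M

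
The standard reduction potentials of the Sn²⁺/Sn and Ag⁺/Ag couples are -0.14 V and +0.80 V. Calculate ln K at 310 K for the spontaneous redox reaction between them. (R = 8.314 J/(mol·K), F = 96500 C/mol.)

ln K = 70.4

E°_cell = +0.80 − (-0.14) = 0.94 V, with n = 2 electrons transferred.
At equilibrium E = 0, so the Nernst equation gives ln K = nFE°/RT = (2)(96500)(0.94)/((8.314)(310)) = 70.39.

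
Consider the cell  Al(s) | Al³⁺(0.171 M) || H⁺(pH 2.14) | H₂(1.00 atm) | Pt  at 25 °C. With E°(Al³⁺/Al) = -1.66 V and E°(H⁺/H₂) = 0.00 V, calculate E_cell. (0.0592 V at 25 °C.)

The hydrogen couple is the cathode, so E°_cell = 1.66 V; n = 6.
[H⁺] = 10^(−2.14) = 0.0072 M, and Q = [Al³⁺]^2·P(H₂)^3 / [H⁺]^6 = 2.02 × 10^11.
E = E° − (0.0592/6) log Q = 1.66 − (0.0592/6)(11.306) = 1.548 V.

1.55 V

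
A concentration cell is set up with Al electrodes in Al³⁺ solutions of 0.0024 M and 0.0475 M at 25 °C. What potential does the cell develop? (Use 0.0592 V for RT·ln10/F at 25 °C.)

0.026 V

Both half-cells are Al³⁺/Al, so E°_cell = 0. The concentrated side is the cathode; the cell reaction moves Al³⁺ from high to low concentration with n = 3.
Q = [Al³⁺]_dilute/[Al³⁺]_conc = 0.0024/0.0475 = 0.0505.
E = 0 − (0.0592/3) log Q = −(0.0592/3)(-1.296) = 0.0256 V.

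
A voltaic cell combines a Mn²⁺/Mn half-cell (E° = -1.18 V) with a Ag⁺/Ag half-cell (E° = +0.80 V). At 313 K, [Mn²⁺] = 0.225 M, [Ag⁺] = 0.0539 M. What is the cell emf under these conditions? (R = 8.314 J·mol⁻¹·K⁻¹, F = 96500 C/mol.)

The Ag⁺/Ag couple has the higher reduction potential and acts as the cathode, so E°_cell = +0.80 − (-1.18) = 1.98 V.
Balancing electrons gives n = 2; the reaction quotient is Q = [Mn²⁺]/[Ag⁺]^2 = 77.4.
E = E° − (RT/nF) ln Q = 1.98 − (8.314×313)/(2×96500) × (4.350) = 1.980 − 0.059 = 1.921 V.

1.92 V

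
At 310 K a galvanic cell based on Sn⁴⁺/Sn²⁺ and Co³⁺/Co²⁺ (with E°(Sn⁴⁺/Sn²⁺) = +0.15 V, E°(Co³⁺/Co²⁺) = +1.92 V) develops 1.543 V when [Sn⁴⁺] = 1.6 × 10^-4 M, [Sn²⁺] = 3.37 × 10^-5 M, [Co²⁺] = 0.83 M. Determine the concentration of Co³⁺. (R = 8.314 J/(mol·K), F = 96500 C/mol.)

From the Nernst equation, ln Q = nF(E° − E)/RT = 2×96500×(1.77 − 1.543)/(8.314×310) = 16.999, so Q = 2.41 × 10^7.
With Q = [Sn⁴⁺]·[Co²⁺]^2/([Sn²⁺]·[Co³⁺]^2) and the known concentrations, [Co³⁺]^2 in the denominator gives [Co³⁺] = 3.7 × 10^-4 M.

3.7 × 10^-4 M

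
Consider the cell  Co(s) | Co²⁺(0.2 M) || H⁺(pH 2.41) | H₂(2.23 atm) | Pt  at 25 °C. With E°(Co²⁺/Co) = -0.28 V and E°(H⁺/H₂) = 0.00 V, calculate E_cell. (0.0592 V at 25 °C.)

The hydrogen couple is the cathode, so E°_cell = 0.28 V; n = 2.
[H⁺] = 10^(−2.41) = 0.0039 M, and Q = [Co²⁺]·P(H₂) / [H⁺]^2 = 2.95 × 10^4.
E = E° − (0.0592/2) log Q = 0.28 − (0.0592/2)(4.469) = 0.148 V.

0.15 V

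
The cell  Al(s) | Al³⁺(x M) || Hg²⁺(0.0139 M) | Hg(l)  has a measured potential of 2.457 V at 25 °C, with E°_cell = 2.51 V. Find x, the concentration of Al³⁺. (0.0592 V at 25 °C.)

From the Nernst equation, log Q = n(E° − E)/0.0592 = 6(2.51 − 2.457)/0.0592 = 5.372, so Q = 2.35 × 10^5.
With Q = [Al³⁺]^2/[Hg²⁺]^3 and the known concentrations, [Al³⁺]^2 in the numerator gives [Al³⁺] = 0.79 M.

0.79 M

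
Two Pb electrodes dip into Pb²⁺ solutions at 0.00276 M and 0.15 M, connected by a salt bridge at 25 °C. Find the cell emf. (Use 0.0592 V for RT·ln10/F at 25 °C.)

Both half-cells are Pb²⁺/Pb, so E°_cell = 0. The concentrated side is the cathode; the cell reaction moves Pb²⁺ from high to low concentration with n = 2.
Q = [Pb²⁺]_dilute/[Pb²⁺]_conc = 0.00276/0.15 = 0.0184.
E = 0 − (0.0592/2) log Q = −(0.0592/2)(-1.735) = 0.0514 V.

0.051 V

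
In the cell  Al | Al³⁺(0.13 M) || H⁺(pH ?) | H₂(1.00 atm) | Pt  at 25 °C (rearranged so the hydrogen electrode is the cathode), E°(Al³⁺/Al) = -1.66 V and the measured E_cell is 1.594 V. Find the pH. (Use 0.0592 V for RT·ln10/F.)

E°_cell = 1.66 V and n = 6.
log Q = n(E° − E)/0.0592 = 6×(1.66 − 1.594)/0.0592 = 6.689.
With Q = [Al³⁺]^2·P(H₂)^3 / [H⁺]^6, solving for [H⁺] gives log[H⁺] = -1.410, so pH = 1.41.

pH = 1.41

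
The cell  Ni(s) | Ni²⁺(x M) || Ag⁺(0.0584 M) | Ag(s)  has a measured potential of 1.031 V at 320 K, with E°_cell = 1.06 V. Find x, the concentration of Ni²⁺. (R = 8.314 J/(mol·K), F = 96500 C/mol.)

0.028 M

From the Nernst equation, ln Q = nF(E° − E)/RT = 2×96500×(1.06 − 1.031)/(8.314×320) = 2.104, so Q = 8.20.
With Q = [Ni²⁺]/[Ag⁺]^2 and the known concentrations, [Ni²⁺] in the numerator gives [Ni²⁺] = 0.028 M.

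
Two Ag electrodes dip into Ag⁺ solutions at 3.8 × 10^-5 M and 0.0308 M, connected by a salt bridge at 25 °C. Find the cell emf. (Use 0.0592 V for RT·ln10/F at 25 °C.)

0.17 V

Both half-cells are Ag⁺/Ag, so E°_cell = 0. The concentrated side is the cathode; the cell reaction moves Ag⁺ from high to low concentration with n = 1.
Q = [Ag⁺]_dilute/[Ag⁺]_conc = 3.8 × 10^-5/0.0308 = 0.00123.
E = 0 − (0.0592/1) log Q = −(0.0592/1)(-2.909) = 0.1722 V.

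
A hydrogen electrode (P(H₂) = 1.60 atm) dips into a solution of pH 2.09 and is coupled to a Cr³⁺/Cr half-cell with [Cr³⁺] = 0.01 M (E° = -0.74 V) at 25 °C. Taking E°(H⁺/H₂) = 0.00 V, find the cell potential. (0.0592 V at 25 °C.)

0.65 V

The hydrogen couple is the cathode, so E°_cell = 0.74 V; n = 6.
[H⁺] = 10^(−2.09) = 0.0081 M, and Q = [Cr³⁺]^2·P(H₂)^3 / [H⁺]^6 = 1.42 × 10^9.
E = E° − (0.0592/6) log Q = 0.74 − (0.0592/6)(9.152) = 0.650 V.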